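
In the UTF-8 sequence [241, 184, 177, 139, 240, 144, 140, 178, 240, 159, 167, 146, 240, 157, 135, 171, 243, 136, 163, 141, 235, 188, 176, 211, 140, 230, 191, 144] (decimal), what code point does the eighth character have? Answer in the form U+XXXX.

U+6FD0

Offset 0: leading byte 0xF1 = 11110001 → 4-byte char #1 = F1 B8 B1 8B.
Offset 4: leading byte 0xF0 = 11110000 → 4-byte char #2 = F0 90 8C B2.
Offset 8: leading byte 0xF0 = 11110000 → 4-byte char #3 = F0 9F A7 92.
Offset 12: leading byte 0xF0 = 11110000 → 4-byte char #4 = F0 9D 87 AB.
Offset 16: leading byte 0xF3 = 11110011 → 4-byte char #5 = F3 88 A3 8D.
Offset 20: leading byte 0xEB = 11101011 → 3-byte char #6 = EB BC B0.
Offset 23: leading byte 0xD3 = 11010011 → 2-byte char #7 = D3 8C.
Offset 25: leading byte 0xE6 = 11100110 → 3-byte char #8 = E6 BF 90.
Leading byte 0xE6 = 11100110 matches 1110xxxx → 3-byte sequence.
Byte 1: 0xE6 = 11100110, payload 0110 (4 bits).
Byte 2: 0xBF = 10111111 (10xxxxxx ✓), payload 111111.
Byte 3: 0x90 = 10010000 (10xxxxxx ✓), payload 010000.
Concatenate: 0110111111010000 = 0x6FD0 (16 bits → U+6FD0).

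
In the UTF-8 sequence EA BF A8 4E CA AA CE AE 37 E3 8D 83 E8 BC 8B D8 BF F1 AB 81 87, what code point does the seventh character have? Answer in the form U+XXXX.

Offset 0: leading byte 0xEA = 11101010 → 3-byte char #1 = EA BF A8.
Offset 3: leading byte 0x4E = 01001110 → 1-byte char #2 = 4E.
Offset 4: leading byte 0xCA = 11001010 → 2-byte char #3 = CA AA.
Offset 6: leading byte 0xCE = 11001110 → 2-byte char #4 = CE AE.
Offset 8: leading byte 0x37 = 00110111 → 1-byte char #5 = 37.
Offset 9: leading byte 0xE3 = 11100011 → 3-byte char #6 = E3 8D 83.
Offset 12: leading byte 0xE8 = 11101000 → 3-byte char #7 = E8 BC 8B.
Leading byte 0xE8 = 11101000 matches 1110xxxx → 3-byte sequence.
Byte 1: 0xE8 = 11101000, payload 1000 (4 bits).
Byte 2: 0xBC = 10111100 (10xxxxxx ✓), payload 111100.
Byte 3: 0x8B = 10001011 (10xxxxxx ✓), payload 001011.
Concatenate: 1000111100001011 = 0x8F0B (16 bits → U+8F0B).

U+8F0B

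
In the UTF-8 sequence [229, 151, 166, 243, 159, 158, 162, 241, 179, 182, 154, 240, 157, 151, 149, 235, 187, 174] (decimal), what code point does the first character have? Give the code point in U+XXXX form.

Offset 0: leading byte 0xE5 = 11100101 → 3-byte char #1 = E5 97 A6.
Leading byte 0xE5 = 11100101 matches 1110xxxx → 3-byte sequence.
Byte 1: 0xE5 = 11100101, payload 0101 (4 bits).
Byte 2: 0x97 = 10010111 (10xxxxxx ✓), payload 010111.
Byte 3: 0xA6 = 10100110 (10xxxxxx ✓), payload 100110.
Concatenate: 0101010111100110 = 0x55E6 (16 bits → U+55E6).

U+55E6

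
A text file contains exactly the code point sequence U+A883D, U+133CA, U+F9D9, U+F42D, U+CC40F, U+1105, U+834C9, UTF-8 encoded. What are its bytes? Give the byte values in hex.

U+A883D: 4-byte form → F2 A8 A0 BD.
U+133CA: 4-byte form → F0 93 8F 8A.
U+F9D9: 3-byte form → EF A7 99.
U+F42D: 3-byte form → EF 90 AD.
U+CC40F: 4-byte form → F3 8C 90 8F.
U+1105: 3-byte form → E1 84 85.
U+834C9: 4-byte form → F2 83 93 89.
Concatenated (25 bytes): F2 A8 A0 BD F0 93 8F 8A EF A7 99 EF 90 AD F3 8C 90 8F E1 84 85 F2 83 93 89.

F2 A8 A0 BD F0 93 8F 8A EF A7 99 EF 90 AD F3 8C 90 8F E1 84 85 F2 83 93 89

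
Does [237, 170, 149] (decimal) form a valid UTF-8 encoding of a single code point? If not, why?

invalid (encodes a surrogate (U+D800–U+DFFF))

Structurally a 3-byte sequence; payload = 0xDA95.
But 0xDA95 is in U+D800–U+DFFF, the surrogate range. Surrogates are not Unicode scalar values and are forbidden in UTF-8.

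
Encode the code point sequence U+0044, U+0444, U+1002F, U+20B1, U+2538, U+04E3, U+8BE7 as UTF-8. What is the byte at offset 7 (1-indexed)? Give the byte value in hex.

1-indexed offset 7 is 0-indexed offset 6.
U+0044 → 1-byte form 44 at offsets 0–0.
U+0444 → 2-byte form D1 84 at offsets 1–2.
U+1002F → 4-byte form F0 90 80 AF at offsets 3–6.
Offset 6 falls in char 3's range; it's byte 4 of F0 90 80 AF = 0xAF.

0xAF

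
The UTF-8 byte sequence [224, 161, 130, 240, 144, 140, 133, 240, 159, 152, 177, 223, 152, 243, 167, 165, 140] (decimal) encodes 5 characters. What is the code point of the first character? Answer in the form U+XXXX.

U+0842

Offset 0: leading byte 0xE0 = 11100000 → 3-byte char #1 = E0 A1 82.
Leading byte 0xE0 = 11100000 matches 1110xxxx → 3-byte sequence.
Byte 1: 0xE0 = 11100000, payload 0000 (4 bits).
Byte 2: 0xA1 = 10100001 (10xxxxxx ✓), payload 100001.
Byte 3: 0x82 = 10000010 (10xxxxxx ✓), payload 000010.
Concatenate: 0000100001000010 = 0x842 (16 bits → U+0842).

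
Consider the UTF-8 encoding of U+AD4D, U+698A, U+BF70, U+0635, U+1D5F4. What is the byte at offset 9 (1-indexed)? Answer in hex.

0xB0

1-indexed offset 9 is 0-indexed offset 8.
U+AD4D → 3-byte form EA B5 8D at offsets 0–2.
U+698A → 3-byte form E6 A6 8A at offsets 3–5.
U+BF70 → 3-byte form EB BD B0 at offsets 6–8.
Offset 8 falls in char 3's range; it's byte 3 of EB BD B0 = 0xB0.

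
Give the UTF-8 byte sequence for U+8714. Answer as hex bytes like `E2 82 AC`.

U+8714 = 0x8714 = 34580 decimal. In range U+0800–U+FFFF → 3-byte form: 1110xxxx 10xxxxxx 10xxxxxx.
Binary (16 bits): 1000011100010100.
Split 4+6+6: 1000 | 011100 | 010100.
Byte 1: 11101000 = 0xE8.
Byte 2: 10011100 = 0x9C.
Byte 3: 10010100 = 0x94.

E8 9C 94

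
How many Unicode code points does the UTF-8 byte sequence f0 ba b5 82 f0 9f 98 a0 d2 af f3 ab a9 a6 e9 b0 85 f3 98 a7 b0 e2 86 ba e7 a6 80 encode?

8

Byte at offset 0: 0xF0 = 11110000 → 4-byte char (#1). Advance 4.
Byte at offset 4: 0xF0 = 11110000 → 4-byte char (#2). Advance 4.
Byte at offset 8: 0xD2 = 11010010 → 2-byte char (#3). Advance 2.
Byte at offset 10: 0xF3 = 11110011 → 4-byte char (#4). Advance 4.
Byte at offset 14: 0xE9 = 11101001 → 3-byte char (#5). Advance 3.
Byte at offset 17: 0xF3 = 11110011 → 4-byte char (#6). Advance 4.
Byte at offset 21: 0xE2 = 11100010 → 3-byte char (#7). Advance 3.
Byte at offset 24: 0xE7 = 11100111 → 3-byte char (#8). Advance 3.
Reached end at offset 27 after 8 code points.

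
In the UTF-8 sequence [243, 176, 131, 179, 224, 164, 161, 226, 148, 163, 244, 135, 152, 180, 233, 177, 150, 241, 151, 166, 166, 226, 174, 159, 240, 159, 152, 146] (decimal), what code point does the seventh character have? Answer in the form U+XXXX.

U+2B9F

Offset 0: leading byte 0xF3 = 11110011 → 4-byte char #1 = F3 B0 83 B3.
Offset 4: leading byte 0xE0 = 11100000 → 3-byte char #2 = E0 A4 A1.
Offset 7: leading byte 0xE2 = 11100010 → 3-byte char #3 = E2 94 A3.
Offset 10: leading byte 0xF4 = 11110100 → 4-byte char #4 = F4 87 98 B4.
Offset 14: leading byte 0xE9 = 11101001 → 3-byte char #5 = E9 B1 96.
Offset 17: leading byte 0xF1 = 11110001 → 4-byte char #6 = F1 97 A6 A6.
Offset 21: leading byte 0xE2 = 11100010 → 3-byte char #7 = E2 AE 9F.
Leading byte 0xE2 = 11100010 matches 1110xxxx → 3-byte sequence.
Byte 1: 0xE2 = 11100010, payload 0010 (4 bits).
Byte 2: 0xAE = 10101110 (10xxxxxx ✓), payload 101110.
Byte 3: 0x9F = 10011111 (10xxxxxx ✓), payload 011111.
Concatenate: 0010101110011111 = 0x2B9F (16 bits → U+2B9F).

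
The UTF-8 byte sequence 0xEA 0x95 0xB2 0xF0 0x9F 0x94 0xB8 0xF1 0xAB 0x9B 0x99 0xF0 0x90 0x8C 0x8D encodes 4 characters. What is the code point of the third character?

Offset 0: leading byte 0xEA = 11101010 → 3-byte char #1 = EA 95 B2.
Offset 3: leading byte 0xF0 = 11110000 → 4-byte char #2 = F0 9F 94 B8.
Offset 7: leading byte 0xF1 = 11110001 → 4-byte char #3 = F1 AB 9B 99.
Leading byte 0xF1 = 11110001 matches 11110xxx → 4-byte sequence.
Byte 1: 0xF1 = 11110001, payload 001 (3 bits).
Byte 2: 0xAB = 10101011 (10xxxxxx ✓), payload 101011.
Byte 3: 0x9B = 10011011 (10xxxxxx ✓), payload 011011.
Byte 4: 0x99 = 10011001 (10xxxxxx ✓), payload 011001.
Concatenate: 001101011011011011001 = 0x6B6D9 (21 bits → U+6B6D9).

U+6B6D9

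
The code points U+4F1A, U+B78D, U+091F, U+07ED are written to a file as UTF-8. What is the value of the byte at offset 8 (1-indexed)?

1-indexed offset 8 is 0-indexed offset 7.
U+4F1A → 3-byte form E4 BC 9A at offsets 0–2.
U+B78D → 3-byte form EB 9E 8D at offsets 3–5.
U+091F → 3-byte form E0 A4 9F at offsets 6–8.
Offset 7 falls in char 3's range; it's byte 2 of E0 A4 9F = 0xA4.

0xA4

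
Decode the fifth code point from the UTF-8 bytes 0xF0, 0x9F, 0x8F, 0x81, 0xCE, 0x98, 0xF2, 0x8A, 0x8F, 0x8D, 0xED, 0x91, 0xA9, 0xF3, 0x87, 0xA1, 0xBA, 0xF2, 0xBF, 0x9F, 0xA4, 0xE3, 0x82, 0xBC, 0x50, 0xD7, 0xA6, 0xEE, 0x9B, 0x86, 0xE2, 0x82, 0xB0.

Offset 0: leading byte 0xF0 = 11110000 → 4-byte char #1 = F0 9F 8F 81.
Offset 4: leading byte 0xCE = 11001110 → 2-byte char #2 = CE 98.
Offset 6: leading byte 0xF2 = 11110010 → 4-byte char #3 = F2 8A 8F 8D.
Offset 10: leading byte 0xED = 11101101 → 3-byte char #4 = ED 91 A9.
Offset 13: leading byte 0xF3 = 11110011 → 4-byte char #5 = F3 87 A1 BA.
Leading byte 0xF3 = 11110011 matches 11110xxx → 4-byte sequence.
Byte 1: 0xF3 = 11110011, payload 011 (3 bits).
Byte 2: 0x87 = 10000111 (10xxxxxx ✓), payload 000111.
Byte 3: 0xA1 = 10100001 (10xxxxxx ✓), payload 100001.
Byte 4: 0xBA = 10111010 (10xxxxxx ✓), payload 111010.
Concatenate: 011000111100001111010 = 0xC787A (21 bits → U+C787A).

U+C787A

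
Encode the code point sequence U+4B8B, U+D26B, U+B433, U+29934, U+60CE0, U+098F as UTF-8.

U+4B8B: 3-byte form → E4 AE 8B.
U+D26B: 3-byte form → ED 89 AB.
U+B433: 3-byte form → EB 90 B3.
U+29934: 4-byte form → F0 A9 A4 B4.
U+60CE0: 4-byte form → F1 A0 B3 A0.
U+098F: 3-byte form → E0 A6 8F.
Concatenated (20 bytes): E4 AE 8B ED 89 AB EB 90 B3 F0 A9 A4 B4 F1 A0 B3 A0 E0 A6 8F.

E4 AE 8B ED 89 AB EB 90 B3 F0 A9 A4 B4 F1 A0 B3 A0 E0 A6 8F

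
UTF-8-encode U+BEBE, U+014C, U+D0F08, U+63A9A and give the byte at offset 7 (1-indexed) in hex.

0x90

1-indexed offset 7 is 0-indexed offset 6.
U+BEBE → 3-byte form EB BA BE at offsets 0–2.
U+014C → 2-byte form C5 8C at offsets 3–4.
U+D0F08 → 4-byte form F3 90 BC 88 at offsets 5–8.
Offset 6 falls in char 3's range; it's byte 2 of F3 90 BC 88 = 0x90.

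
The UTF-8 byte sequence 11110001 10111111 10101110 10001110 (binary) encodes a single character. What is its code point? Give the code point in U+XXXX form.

Leading byte 0xF1 = 11110001 matches 11110xxx → 4-byte sequence.
Byte 1: 0xF1 = 11110001, payload 001 (3 bits).
Byte 2: 0xBF = 10111111 (10xxxxxx ✓), payload 111111.
Byte 3: 0xAE = 10101110 (10xxxxxx ✓), payload 101110.
Byte 4: 0x8E = 10001110 (10xxxxxx ✓), payload 001110.
Concatenate: 001111111101110001110 = 0x7FB8E (21 bits → U+7FB8E).

U+7FB8E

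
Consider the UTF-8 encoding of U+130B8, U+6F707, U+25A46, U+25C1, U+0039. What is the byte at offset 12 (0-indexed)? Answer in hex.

0xE2

U+130B8 → 4-byte form F0 93 82 B8 at offsets 0–3.
U+6F707 → 4-byte form F1 AF 9C 87 at offsets 4–7.
U+25A46 → 4-byte form F0 A5 A9 86 at offsets 8–11.
U+25C1 → 3-byte form E2 97 81 at offsets 12–14.
Offset 12 falls in char 4's range; it's byte 1 of E2 97 81 = 0xE2.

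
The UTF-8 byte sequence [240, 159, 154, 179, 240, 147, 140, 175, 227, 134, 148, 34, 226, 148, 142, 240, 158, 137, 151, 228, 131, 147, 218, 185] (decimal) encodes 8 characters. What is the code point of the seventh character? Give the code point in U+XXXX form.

U+40D3

Offset 0: leading byte 0xF0 = 11110000 → 4-byte char #1 = F0 9F 9A B3.
Offset 4: leading byte 0xF0 = 11110000 → 4-byte char #2 = F0 93 8C AF.
Offset 8: leading byte 0xE3 = 11100011 → 3-byte char #3 = E3 86 94.
Offset 11: leading byte 0x22 = 00100010 → 1-byte char #4 = 22.
Offset 12: leading byte 0xE2 = 11100010 → 3-byte char #5 = E2 94 8E.
Offset 15: leading byte 0xF0 = 11110000 → 4-byte char #6 = F0 9E 89 97.
Offset 19: leading byte 0xE4 = 11100100 → 3-byte char #7 = E4 83 93.
Leading byte 0xE4 = 11100100 matches 1110xxxx → 3-byte sequence.
Byte 1: 0xE4 = 11100100, payload 0100 (4 bits).
Byte 2: 0x83 = 10000011 (10xxxxxx ✓), payload 000011.
Byte 3: 0x93 = 10010011 (10xxxxxx ✓), payload 010011.
Concatenate: 0100000011010011 = 0x40D3 (16 bits → U+40D3).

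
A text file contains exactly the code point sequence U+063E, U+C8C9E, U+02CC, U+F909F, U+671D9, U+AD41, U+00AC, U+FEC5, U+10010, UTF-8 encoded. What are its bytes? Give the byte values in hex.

U+063E: 2-byte form → D8 BE.
U+C8C9E: 4-byte form → F3 88 B2 9E.
U+02CC: 2-byte form → CB 8C.
U+F909F: 4-byte form → F3 B9 82 9F.
U+671D9: 4-byte form → F1 A7 87 99.
U+AD41: 3-byte form → EA B5 81.
U+00AC: 2-byte form → C2 AC.
U+FEC5: 3-byte form → EF BB 85.
U+10010: 4-byte form → F0 90 80 90.
Concatenated (28 bytes): D8 BE F3 88 B2 9E CB 8C F3 B9 82 9F F1 A7 87 99 EA B5 81 C2 AC EF BB 85 F0 90 80 90.

D8 BE F3 88 B2 9E CB 8C F3 B9 82 9F F1 A7 87 99 EA B5 81 C2 AC EF BB 85 F0 90 80 90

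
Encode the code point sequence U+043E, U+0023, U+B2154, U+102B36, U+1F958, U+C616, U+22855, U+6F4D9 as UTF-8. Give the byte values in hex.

D0 BE 23 F2 B2 85 94 F4 82 AC B6 F0 9F A5 98 EC 98 96 F0 A2 A1 95 F1 AF 93 99

U+043E: 2-byte form → D0 BE.
U+0023: 1-byte form → 23.
U+B2154: 4-byte form → F2 B2 85 94.
U+102B36: 4-byte form → F4 82 AC B6.
U+1F958: 4-byte form → F0 9F A5 98.
U+C616: 3-byte form → EC 98 96.
U+22855: 4-byte form → F0 A2 A1 95.
U+6F4D9: 4-byte form → F1 AF 93 99.
Concatenated (26 bytes): D0 BE 23 F2 B2 85 94 F4 82 AC B6 F0 9F A5 98 EC 98 96 F0 A2 A1 95 F1 AF 93 99.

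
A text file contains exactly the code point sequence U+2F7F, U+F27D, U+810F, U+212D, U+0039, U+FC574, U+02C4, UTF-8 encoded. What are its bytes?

U+2F7F: 3-byte form → E2 BD BF.
U+F27D: 3-byte form → EF 89 BD.
U+810F: 3-byte form → E8 84 8F.
U+212D: 3-byte form → E2 84 AD.
U+0039: 1-byte form → 39.
U+FC574: 4-byte form → F3 BC 95 B4.
U+02C4: 2-byte form → CB 84.
Concatenated (19 bytes): E2 BD BF EF 89 BD E8 84 8F E2 84 AD 39 F3 BC 95 B4 CB 84.

E2 BD BF EF 89 BD E8 84 8F E2 84 AD 39 F3 BC 95 B4 CB 84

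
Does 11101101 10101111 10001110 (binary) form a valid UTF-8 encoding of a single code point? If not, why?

Structurally a 3-byte sequence; payload = 0xDBCE.
But 0xDBCE is in U+D800–U+DFFF, the surrogate range. Surrogates are not Unicode scalar values and are forbidden in UTF-8.

invalid (encodes a surrogate (U+D800–U+DFFF))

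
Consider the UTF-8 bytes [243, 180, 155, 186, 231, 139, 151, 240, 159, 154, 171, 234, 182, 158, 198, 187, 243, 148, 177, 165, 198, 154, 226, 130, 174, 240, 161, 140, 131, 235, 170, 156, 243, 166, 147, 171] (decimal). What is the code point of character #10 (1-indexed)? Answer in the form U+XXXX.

Offset 0: leading byte 0xF3 = 11110011 → 4-byte char #1 = F3 B4 9B BA.
Offset 4: leading byte 0xE7 = 11100111 → 3-byte char #2 = E7 8B 97.
Offset 7: leading byte 0xF0 = 11110000 → 4-byte char #3 = F0 9F 9A AB.
Offset 11: leading byte 0xEA = 11101010 → 3-byte char #4 = EA B6 9E.
Offset 14: leading byte 0xC6 = 11000110 → 2-byte char #5 = C6 BB.
Offset 16: leading byte 0xF3 = 11110011 → 4-byte char #6 = F3 94 B1 A5.
Offset 20: leading byte 0xC6 = 11000110 → 2-byte char #7 = C6 9A.
Offset 22: leading byte 0xE2 = 11100010 → 3-byte char #8 = E2 82 AE.
Offset 25: leading byte 0xF0 = 11110000 → 4-byte char #9 = F0 A1 8C 83.
Offset 29: leading byte 0xEB = 11101011 → 3-byte char #10 = EB AA 9C.
Leading byte 0xEB = 11101011 matches 1110xxxx → 3-byte sequence.
Byte 1: 0xEB = 11101011, payload 1011 (4 bits).
Byte 2: 0xAA = 10101010 (10xxxxxx ✓), payload 101010.
Byte 3: 0x9C = 10011100 (10xxxxxx ✓), payload 011100.
Concatenate: 1011101010011100 = 0xBA9C (16 bits → U+BA9C).

U+BA9C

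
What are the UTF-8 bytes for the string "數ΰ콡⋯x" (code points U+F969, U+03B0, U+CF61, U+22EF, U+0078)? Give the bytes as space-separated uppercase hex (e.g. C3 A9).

U+F969: 3-byte form → EF A5 A9.
U+03B0: 2-byte form → CE B0.
U+CF61: 3-byte form → EC BD A1.
U+22EF: 3-byte form → E2 8B AF.
U+0078: 1-byte form → 78.
Concatenated (12 bytes): EF A5 A9 CE B0 EC BD A1 E2 8B AF 78.

EF A5 A9 CE B0 EC BD A1 E2 8B AF 78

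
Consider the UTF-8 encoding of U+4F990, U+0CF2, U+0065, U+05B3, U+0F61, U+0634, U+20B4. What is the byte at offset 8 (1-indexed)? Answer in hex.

1-indexed offset 8 is 0-indexed offset 7.
U+4F990 → 4-byte form F1 8F A6 90 at offsets 0–3.
U+0CF2 → 3-byte form E0 B3 B2 at offsets 4–6.
U+0065 → 1-byte form 65 at offsets 7–7.
Offset 7 falls in char 3's range; it's byte 1 of 65 = 0x65.

0x65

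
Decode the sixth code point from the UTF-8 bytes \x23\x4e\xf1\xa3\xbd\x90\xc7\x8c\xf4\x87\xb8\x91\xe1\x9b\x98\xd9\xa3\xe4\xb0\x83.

U+16D8

Offset 0: leading byte 0x23 = 00100011 → 1-byte char #1 = 23.
Offset 1: leading byte 0x4E = 01001110 → 1-byte char #2 = 4E.
Offset 2: leading byte 0xF1 = 11110001 → 4-byte char #3 = F1 A3 BD 90.
Offset 6: leading byte 0xC7 = 11000111 → 2-byte char #4 = C7 8C.
Offset 8: leading byte 0xF4 = 11110100 → 4-byte char #5 = F4 87 B8 91.
Offset 12: leading byte 0xE1 = 11100001 → 3-byte char #6 = E1 9B 98.
Leading byte 0xE1 = 11100001 matches 1110xxxx → 3-byte sequence.
Byte 1: 0xE1 = 11100001, payload 0001 (4 bits).
Byte 2: 0x9B = 10011011 (10xxxxxx ✓), payload 011011.
Byte 3: 0x98 = 10011000 (10xxxxxx ✓), payload 011000.
Concatenate: 0001011011011000 = 0x16D8 (16 bits → U+16D8).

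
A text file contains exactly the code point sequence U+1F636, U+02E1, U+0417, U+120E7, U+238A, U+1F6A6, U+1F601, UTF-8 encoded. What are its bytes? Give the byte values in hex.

U+1F636: 4-byte form → F0 9F 98 B6.
U+02E1: 2-byte form → CB A1.
U+0417: 2-byte form → D0 97.
U+120E7: 4-byte form → F0 92 83 A7.
U+238A: 3-byte form → E2 8E 8A.
U+1F6A6: 4-byte form → F0 9F 9A A6.
U+1F601: 4-byte form → F0 9F 98 81.
Concatenated (23 bytes): F0 9F 98 B6 CB A1 D0 97 F0 92 83 A7 E2 8E 8A F0 9F 9A A6 F0 9F 98 81.

F0 9F 98 B6 CB A1 D0 97 F0 92 83 A7 E2 8E 8A F0 9F 9A A6 F0 9F 98 81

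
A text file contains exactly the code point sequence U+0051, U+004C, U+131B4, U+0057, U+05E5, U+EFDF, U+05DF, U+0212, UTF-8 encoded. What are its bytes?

U+0051: 1-byte form → 51.
U+004C: 1-byte form → 4C.
U+131B4: 4-byte form → F0 93 86 B4.
U+0057: 1-byte form → 57.
U+05E5: 2-byte form → D7 A5.
U+EFDF: 3-byte form → EE BF 9F.
U+05DF: 2-byte form → D7 9F.
U+0212: 2-byte form → C8 92.
Concatenated (16 bytes): 51 4C F0 93 86 B4 57 D7 A5 EE BF 9F D7 9F C8 92.

51 4C F0 93 86 B4 57 D7 A5 EE BF 9F D7 9F C8 92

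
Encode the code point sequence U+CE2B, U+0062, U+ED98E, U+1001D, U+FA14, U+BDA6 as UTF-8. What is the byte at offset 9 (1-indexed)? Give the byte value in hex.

0xF0

1-indexed offset 9 is 0-indexed offset 8.
U+CE2B → 3-byte form EC B8 AB at offsets 0–2.
U+0062 → 1-byte form 62 at offsets 3–3.
U+ED98E → 4-byte form F3 AD A6 8E at offsets 4–7.
U+1001D → 4-byte form F0 90 80 9D at offsets 8–11.
Offset 8 falls in char 4's range; it's byte 1 of F0 90 80 9D = 0xF0.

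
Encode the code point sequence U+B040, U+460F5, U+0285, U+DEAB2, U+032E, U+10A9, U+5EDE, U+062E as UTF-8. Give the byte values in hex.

EB 81 80 F1 86 83 B5 CA 85 F3 9E AA B2 CC AE E1 82 A9 E5 BB 9E D8 AE

U+B040: 3-byte form → EB 81 80.
U+460F5: 4-byte form → F1 86 83 B5.
U+0285: 2-byte form → CA 85.
U+DEAB2: 4-byte form → F3 9E AA B2.
U+032E: 2-byte form → CC AE.
U+10A9: 3-byte form → E1 82 A9.
U+5EDE: 3-byte form → E5 BB 9E.
U+062E: 2-byte form → D8 AE.
Concatenated (23 bytes): EB 81 80 F1 86 83 B5 CA 85 F3 9E AA B2 CC AE E1 82 A9 E5 BB 9E D8 AE.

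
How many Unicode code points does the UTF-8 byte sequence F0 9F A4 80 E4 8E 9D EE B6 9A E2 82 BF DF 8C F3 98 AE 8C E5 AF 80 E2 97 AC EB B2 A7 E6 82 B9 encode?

10

Byte at offset 0: 0xF0 = 11110000 → 4-byte char (#1). Advance 4.
Byte at offset 4: 0xE4 = 11100100 → 3-byte char (#2). Advance 3.
Byte at offset 7: 0xEE = 11101110 → 3-byte char (#3). Advance 3.
Byte at offset 10: 0xE2 = 11100010 → 3-byte char (#4). Advance 3.
Byte at offset 13: 0xDF = 11011111 → 2-byte char (#5). Advance 2.
Byte at offset 15: 0xF3 = 11110011 → 4-byte char (#6). Advance 4.
Byte at offset 19: 0xE5 = 11100101 → 3-byte char (#7). Advance 3.
Byte at offset 22: 0xE2 = 11100010 → 3-byte char (#8). Advance 3.
Byte at offset 25: 0xEB = 11101011 → 3-byte char (#9). Advance 3.
Byte at offset 28: 0xE6 = 11100110 → 3-byte char (#10). Advance 3.
Reached end at offset 31 after 10 code points.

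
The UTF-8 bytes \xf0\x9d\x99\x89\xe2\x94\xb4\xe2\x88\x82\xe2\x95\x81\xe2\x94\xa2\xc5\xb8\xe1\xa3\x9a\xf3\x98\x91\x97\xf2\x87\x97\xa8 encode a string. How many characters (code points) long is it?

9

Byte at offset 0: 0xF0 = 11110000 → 4-byte char (#1). Advance 4.
Byte at offset 4: 0xE2 = 11100010 → 3-byte char (#2). Advance 3.
Byte at offset 7: 0xE2 = 11100010 → 3-byte char (#3). Advance 3.
Byte at offset 10: 0xE2 = 11100010 → 3-byte char (#4). Advance 3.
Byte at offset 13: 0xE2 = 11100010 → 3-byte char (#5). Advance 3.
Byte at offset 16: 0xC5 = 11000101 → 2-byte char (#6). Advance 2.
Byte at offset 18: 0xE1 = 11100001 → 3-byte char (#7). Advance 3.
Byte at offset 21: 0xF3 = 11110011 → 4-byte char (#8). Advance 4.
Byte at offset 25: 0xF2 = 11110010 → 4-byte char (#9). Advance 4.
Reached end at offset 29 after 9 code points.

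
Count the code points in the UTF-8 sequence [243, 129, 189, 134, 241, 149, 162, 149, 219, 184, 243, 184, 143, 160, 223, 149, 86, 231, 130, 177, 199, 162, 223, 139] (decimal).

Byte at offset 0: 0xF3 = 11110011 → 4-byte char (#1). Advance 4.
Byte at offset 4: 0xF1 = 11110001 → 4-byte char (#2). Advance 4.
Byte at offset 8: 0xDB = 11011011 → 2-byte char (#3). Advance 2.
Byte at offset 10: 0xF3 = 11110011 → 4-byte char (#4). Advance 4.
Byte at offset 14: 0xDF = 11011111 → 2-byte char (#5). Advance 2.
Byte at offset 16: 0x56 = 01010110 → 1-byte char (#6). Advance 1.
Byte at offset 17: 0xE7 = 11100111 → 3-byte char (#7). Advance 3.
Byte at offset 20: 0xC7 = 11000111 → 2-byte char (#8). Advance 2.
Byte at offset 22: 0xDF = 11011111 → 2-byte char (#9). Advance 2.
Reached end at offset 24 after 9 code points.

9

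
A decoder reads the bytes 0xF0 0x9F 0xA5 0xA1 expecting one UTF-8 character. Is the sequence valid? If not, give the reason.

Leading byte 0xF0 = 11110000 → 4-byte form.
Continuation bytes 0x9F=10011111, 0xA5=10100101, 0xA1=10100001 all match 10xxxxxx.
Decoded value 0x1F961 is ≥ 0x10000 (shortest form) and not a surrogate.

valid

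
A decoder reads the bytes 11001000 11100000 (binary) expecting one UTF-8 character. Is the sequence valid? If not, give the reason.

invalid (non-continuation byte where continuation expected)

Leading byte 0xC8 = 11001000 → 2-byte form.
Byte 2 is 0xE0 = 11100000, which is not 10xxxxxx — expected a continuation byte.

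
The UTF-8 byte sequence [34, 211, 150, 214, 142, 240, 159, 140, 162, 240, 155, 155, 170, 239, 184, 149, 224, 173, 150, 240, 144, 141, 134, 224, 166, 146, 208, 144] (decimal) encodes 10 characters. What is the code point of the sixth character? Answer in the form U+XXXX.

U+FE15

Offset 0: leading byte 0x22 = 00100010 → 1-byte char #1 = 22.
Offset 1: leading byte 0xD3 = 11010011 → 2-byte char #2 = D3 96.
Offset 3: leading byte 0xD6 = 11010110 → 2-byte char #3 = D6 8E.
Offset 5: leading byte 0xF0 = 11110000 → 4-byte char #4 = F0 9F 8C A2.
Offset 9: leading byte 0xF0 = 11110000 → 4-byte char #5 = F0 9B 9B AA.
Offset 13: leading byte 0xEF = 11101111 → 3-byte char #6 = EF B8 95.
Leading byte 0xEF = 11101111 matches 1110xxxx → 3-byte sequence.
Byte 1: 0xEF = 11101111, payload 1111 (4 bits).
Byte 2: 0xB8 = 10111000 (10xxxxxx ✓), payload 111000.
Byte 3: 0x95 = 10010101 (10xxxxxx ✓), payload 010101.
Concatenate: 1111111000010101 = 0xFE15 (16 bits → U+FE15).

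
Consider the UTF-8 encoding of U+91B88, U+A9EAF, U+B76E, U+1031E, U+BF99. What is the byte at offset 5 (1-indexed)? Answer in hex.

0xF2

1-indexed offset 5 is 0-indexed offset 4.
U+91B88 → 4-byte form F2 91 AE 88 at offsets 0–3.
U+A9EAF → 4-byte form F2 A9 BA AF at offsets 4–7.
Offset 4 falls in char 2's range; it's byte 1 of F2 A9 BA AF = 0xF2.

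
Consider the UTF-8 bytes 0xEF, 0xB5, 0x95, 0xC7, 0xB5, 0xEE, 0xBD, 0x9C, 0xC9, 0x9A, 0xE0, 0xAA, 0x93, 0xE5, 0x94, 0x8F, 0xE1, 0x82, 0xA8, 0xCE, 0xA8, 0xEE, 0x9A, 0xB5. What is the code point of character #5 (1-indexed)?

U+0A93

Offset 0: leading byte 0xEF = 11101111 → 3-byte char #1 = EF B5 95.
Offset 3: leading byte 0xC7 = 11000111 → 2-byte char #2 = C7 B5.
Offset 5: leading byte 0xEE = 11101110 → 3-byte char #3 = EE BD 9C.
Offset 8: leading byte 0xC9 = 11001001 → 2-byte char #4 = C9 9A.
Offset 10: leading byte 0xE0 = 11100000 → 3-byte char #5 = E0 AA 93.
Leading byte 0xE0 = 11100000 matches 1110xxxx → 3-byte sequence.
Byte 1: 0xE0 = 11100000, payload 0000 (4 bits).
Byte 2: 0xAA = 10101010 (10xxxxxx ✓), payload 101010.
Byte 3: 0x93 = 10010011 (10xxxxxx ✓), payload 010011.
Concatenate: 0000101010010011 = 0xA93 (16 bits → U+0A93).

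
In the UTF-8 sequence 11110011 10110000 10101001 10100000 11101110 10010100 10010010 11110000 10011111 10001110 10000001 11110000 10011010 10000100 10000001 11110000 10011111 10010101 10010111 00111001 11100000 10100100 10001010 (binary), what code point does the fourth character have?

Offset 0: leading byte 0xF3 = 11110011 → 4-byte char #1 = F3 B0 A9 A0.
Offset 4: leading byte 0xEE = 11101110 → 3-byte char #2 = EE 94 92.
Offset 7: leading byte 0xF0 = 11110000 → 4-byte char #3 = F0 9F 8E 81.
Offset 11: leading byte 0xF0 = 11110000 → 4-byte char #4 = F0 9A 84 81.
Leading byte 0xF0 = 11110000 matches 11110xxx → 4-byte sequence.
Byte 1: 0xF0 = 11110000, payload 000 (3 bits).
Byte 2: 0x9A = 10011010 (10xxxxxx ✓), payload 011010.
Byte 3: 0x84 = 10000100 (10xxxxxx ✓), payload 000100.
Byte 4: 0x81 = 10000001 (10xxxxxx ✓), payload 000001.
Concatenate: 000011010000100000001 = 0x1A101 (21 bits → U+1A101).

U+1A101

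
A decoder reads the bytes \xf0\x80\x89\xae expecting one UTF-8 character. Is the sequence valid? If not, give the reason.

Leading byte 0xF0 = 11110000 → 4-byte form.
Continuation bytes all match 10xxxxxx. Payload decodes to 0x26E.
But 0x26E < 0x10000, the minimum for a 4-byte sequence — this is an overlong encoding.

invalid (overlong encoding)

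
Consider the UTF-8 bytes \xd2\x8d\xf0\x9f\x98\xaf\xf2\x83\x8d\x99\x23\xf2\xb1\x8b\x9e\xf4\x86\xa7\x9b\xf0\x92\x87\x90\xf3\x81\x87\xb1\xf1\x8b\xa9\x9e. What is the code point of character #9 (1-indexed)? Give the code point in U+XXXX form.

Offset 0: leading byte 0xD2 = 11010010 → 2-byte char #1 = D2 8D.
Offset 2: leading byte 0xF0 = 11110000 → 4-byte char #2 = F0 9F 98 AF.
Offset 6: leading byte 0xF2 = 11110010 → 4-byte char #3 = F2 83 8D 99.
Offset 10: leading byte 0x23 = 00100011 → 1-byte char #4 = 23.
Offset 11: leading byte 0xF2 = 11110010 → 4-byte char #5 = F2 B1 8B 9E.
Offset 15: leading byte 0xF4 = 11110100 → 4-byte char #6 = F4 86 A7 9B.
Offset 19: leading byte 0xF0 = 11110000 → 4-byte char #7 = F0 92 87 90.
Offset 23: leading byte 0xF3 = 11110011 → 4-byte char #8 = F3 81 87 B1.
Offset 27: leading byte 0xF1 = 11110001 → 4-byte char #9 = F1 8B A9 9E.
Leading byte 0xF1 = 11110001 matches 11110xxx → 4-byte sequence.
Byte 1: 0xF1 = 11110001, payload 001 (3 bits).
Byte 2: 0x8B = 10001011 (10xxxxxx ✓), payload 001011.
Byte 3: 0xA9 = 10101001 (10xxxxxx ✓), payload 101001.
Byte 4: 0x9E = 10011110 (10xxxxxx ✓), payload 011110.
Concatenate: 001001011101001011110 = 0x4BA5E (21 bits → U+4BA5E).

U+4BA5E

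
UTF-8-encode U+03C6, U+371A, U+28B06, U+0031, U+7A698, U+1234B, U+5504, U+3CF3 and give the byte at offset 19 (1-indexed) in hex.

1-indexed offset 19 is 0-indexed offset 18.
U+03C6 → 2-byte form CF 86 at offsets 0–1.
U+371A → 3-byte form E3 9C 9A at offsets 2–4.
U+28B06 → 4-byte form F0 A8 AC 86 at offsets 5–8.
U+0031 → 1-byte form 31 at offsets 9–9.
U+7A698 → 4-byte form F1 BA 9A 98 at offsets 10–13.
U+1234B → 4-byte form F0 92 8D 8B at offsets 14–17.
U+5504 → 3-byte form E5 94 84 at offsets 18–20.
Offset 18 falls in char 7's range; it's byte 1 of E5 94 84 = 0xE5.

0xE5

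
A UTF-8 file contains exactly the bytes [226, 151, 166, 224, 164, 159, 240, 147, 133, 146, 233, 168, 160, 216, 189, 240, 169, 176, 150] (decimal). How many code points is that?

Byte at offset 0: 0xE2 = 11100010 → 3-byte char (#1). Advance 3.
Byte at offset 3: 0xE0 = 11100000 → 3-byte char (#2). Advance 3.
Byte at offset 6: 0xF0 = 11110000 → 4-byte char (#3). Advance 4.
Byte at offset 10: 0xE9 = 11101001 → 3-byte char (#4). Advance 3.
Byte at offset 13: 0xD8 = 11011000 → 2-byte char (#5). Advance 2.
Byte at offset 15: 0xF0 = 11110000 → 4-byte char (#6). Advance 4.
Reached end at offset 19 after 6 code points.

6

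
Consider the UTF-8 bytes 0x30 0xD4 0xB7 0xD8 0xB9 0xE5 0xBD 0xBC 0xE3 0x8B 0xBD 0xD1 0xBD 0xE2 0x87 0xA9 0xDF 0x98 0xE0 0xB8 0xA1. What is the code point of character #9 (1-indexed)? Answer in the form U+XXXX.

U+0E21

Offset 0: leading byte 0x30 = 00110000 → 1-byte char #1 = 30.
Offset 1: leading byte 0xD4 = 11010100 → 2-byte char #2 = D4 B7.
Offset 3: leading byte 0xD8 = 11011000 → 2-byte char #3 = D8 B9.
Offset 5: leading byte 0xE5 = 11100101 → 3-byte char #4 = E5 BD BC.
Offset 8: leading byte 0xE3 = 11100011 → 3-byte char #5 = E3 8B BD.
Offset 11: leading byte 0xD1 = 11010001 → 2-byte char #6 = D1 BD.
Offset 13: leading byte 0xE2 = 11100010 → 3-byte char #7 = E2 87 A9.
Offset 16: leading byte 0xDF = 11011111 → 2-byte char #8 = DF 98.
Offset 18: leading byte 0xE0 = 11100000 → 3-byte char #9 = E0 B8 A1.
Leading byte 0xE0 = 11100000 matches 1110xxxx → 3-byte sequence.
Byte 1: 0xE0 = 11100000, payload 0000 (4 bits).
Byte 2: 0xB8 = 10111000 (10xxxxxx ✓), payload 111000.
Byte 3: 0xA1 = 10100001 (10xxxxxx ✓), payload 100001.
Concatenate: 0000111000100001 = 0xE21 (16 bits → U+0E21).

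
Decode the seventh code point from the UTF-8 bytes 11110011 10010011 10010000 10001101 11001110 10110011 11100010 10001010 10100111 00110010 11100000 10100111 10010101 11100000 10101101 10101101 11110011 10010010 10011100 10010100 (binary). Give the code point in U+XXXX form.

U+D2714

Offset 0: leading byte 0xF3 = 11110011 → 4-byte char #1 = F3 93 90 8D.
Offset 4: leading byte 0xCE = 11001110 → 2-byte char #2 = CE B3.
Offset 6: leading byte 0xE2 = 11100010 → 3-byte char #3 = E2 8A A7.
Offset 9: leading byte 0x32 = 00110010 → 1-byte char #4 = 32.
Offset 10: leading byte 0xE0 = 11100000 → 3-byte char #5 = E0 A7 95.
Offset 13: leading byte 0xE0 = 11100000 → 3-byte char #6 = E0 AD AD.
Offset 16: leading byte 0xF3 = 11110011 → 4-byte char #7 = F3 92 9C 94.
Leading byte 0xF3 = 11110011 matches 11110xxx → 4-byte sequence.
Byte 1: 0xF3 = 11110011, payload 011 (3 bits).
Byte 2: 0x92 = 10010010 (10xxxxxx ✓), payload 010010.
Byte 3: 0x9C = 10011100 (10xxxxxx ✓), payload 011100.
Byte 4: 0x94 = 10010100 (10xxxxxx ✓), payload 010100.
Concatenate: 011010010011100010100 = 0xD2714 (21 bits → U+D2714).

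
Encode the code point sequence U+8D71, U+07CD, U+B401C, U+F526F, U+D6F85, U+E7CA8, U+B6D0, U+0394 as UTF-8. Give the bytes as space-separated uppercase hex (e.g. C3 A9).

U+8D71: 3-byte form → E8 B5 B1.
U+07CD: 2-byte form → DF 8D.
U+B401C: 4-byte form → F2 B4 80 9C.
U+F526F: 4-byte form → F3 B5 89 AF.
U+D6F85: 4-byte form → F3 96 BE 85.
U+E7CA8: 4-byte form → F3 A7 B2 A8.
U+B6D0: 3-byte form → EB 9B 90.
U+0394: 2-byte form → CE 94.
Concatenated (26 bytes): E8 B5 B1 DF 8D F2 B4 80 9C F3 B5 89 AF F3 96 BE 85 F3 A7 B2 A8 EB 9B 90 CE 94.

E8 B5 B1 DF 8D F2 B4 80 9C F3 B5 89 AF F3 96 BE 85 F3 A7 B2 A8 EB 9B 90 CE 94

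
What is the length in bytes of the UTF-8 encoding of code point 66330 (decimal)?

4

U+1031A = 0x1031A. UTF-8 uses 1 byte below 0x80, 2 below 0x800, 3 below 0x10000, 4 up to 0x10FFFF. 0x1031A is in U+10000–U+10FFFF → 4 bytes.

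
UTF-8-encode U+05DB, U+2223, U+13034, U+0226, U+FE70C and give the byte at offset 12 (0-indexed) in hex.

U+05DB → 2-byte form D7 9B at offsets 0–1.
U+2223 → 3-byte form E2 88 A3 at offsets 2–4.
U+13034 → 4-byte form F0 93 80 B4 at offsets 5–8.
U+0226 → 2-byte form C8 A6 at offsets 9–10.
U+FE70C → 4-byte form F3 BE 9C 8C at offsets 11–14.
Offset 12 falls in char 5's range; it's byte 2 of F3 BE 9C 8C = 0xBE.

0xBE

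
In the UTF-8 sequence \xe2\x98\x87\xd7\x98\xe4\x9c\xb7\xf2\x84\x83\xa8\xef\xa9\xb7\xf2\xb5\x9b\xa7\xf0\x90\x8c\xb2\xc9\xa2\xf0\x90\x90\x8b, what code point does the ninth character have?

U+1040B

Offset 0: leading byte 0xE2 = 11100010 → 3-byte char #1 = E2 98 87.
Offset 3: leading byte 0xD7 = 11010111 → 2-byte char #2 = D7 98.
Offset 5: leading byte 0xE4 = 11100100 → 3-byte char #3 = E4 9C B7.
Offset 8: leading byte 0xF2 = 11110010 → 4-byte char #4 = F2 84 83 A8.
Offset 12: leading byte 0xEF = 11101111 → 3-byte char #5 = EF A9 B7.
Offset 15: leading byte 0xF2 = 11110010 → 4-byte char #6 = F2 B5 9B A7.
Offset 19: leading byte 0xF0 = 11110000 → 4-byte char #7 = F0 90 8C B2.
Offset 23: leading byte 0xC9 = 11001001 → 2-byte char #8 = C9 A2.
Offset 25: leading byte 0xF0 = 11110000 → 4-byte char #9 = F0 90 90 8B.
Leading byte 0xF0 = 11110000 matches 11110xxx → 4-byte sequence.
Byte 1: 0xF0 = 11110000, payload 000 (3 bits).
Byte 2: 0x90 = 10010000 (10xxxxxx ✓), payload 010000.
Byte 3: 0x90 = 10010000 (10xxxxxx ✓), payload 010000.
Byte 4: 0x8B = 10001011 (10xxxxxx ✓), payload 001011.
Concatenate: 000010000010000001011 = 0x1040B (21 bits → U+1040B).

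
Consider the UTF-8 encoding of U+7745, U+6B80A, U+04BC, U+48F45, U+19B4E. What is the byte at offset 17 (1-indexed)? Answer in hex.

1-indexed offset 17 is 0-indexed offset 16.
U+7745 → 3-byte form E7 9D 85 at offsets 0–2.
U+6B80A → 4-byte form F1 AB A0 8A at offsets 3–6.
U+04BC → 2-byte form D2 BC at offsets 7–8.
U+48F45 → 4-byte form F1 88 BD 85 at offsets 9–12.
U+19B4E → 4-byte form F0 99 AD 8E at offsets 13–16.
Offset 16 falls in char 5's range; it's byte 4 of F0 99 AD 8E = 0x8E.

0x8E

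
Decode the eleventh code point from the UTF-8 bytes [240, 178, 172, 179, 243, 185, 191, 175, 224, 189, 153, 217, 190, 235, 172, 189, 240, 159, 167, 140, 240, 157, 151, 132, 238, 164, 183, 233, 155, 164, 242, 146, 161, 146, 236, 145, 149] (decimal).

U+C455

Offset 0: leading byte 0xF0 = 11110000 → 4-byte char #1 = F0 B2 AC B3.
Offset 4: leading byte 0xF3 = 11110011 → 4-byte char #2 = F3 B9 BF AF.
Offset 8: leading byte 0xE0 = 11100000 → 3-byte char #3 = E0 BD 99.
Offset 11: leading byte 0xD9 = 11011001 → 2-byte char #4 = D9 BE.
Offset 13: leading byte 0xEB = 11101011 → 3-byte char #5 = EB AC BD.
Offset 16: leading byte 0xF0 = 11110000 → 4-byte char #6 = F0 9F A7 8C.
Offset 20: leading byte 0xF0 = 11110000 → 4-byte char #7 = F0 9D 97 84.
Offset 24: leading byte 0xEE = 11101110 → 3-byte char #8 = EE A4 B7.
Offset 27: leading byte 0xE9 = 11101001 → 3-byte char #9 = E9 9B A4.
Offset 30: leading byte 0xF2 = 11110010 → 4-byte char #10 = F2 92 A1 92.
Offset 34: leading byte 0xEC = 11101100 → 3-byte char #11 = EC 91 95.
Leading byte 0xEC = 11101100 matches 1110xxxx → 3-byte sequence.
Byte 1: 0xEC = 11101100, payload 1100 (4 bits).
Byte 2: 0x91 = 10010001 (10xxxxxx ✓), payload 010001.
Byte 3: 0x95 = 10010101 (10xxxxxx ✓), payload 010101.
Concatenate: 1100010001010101 = 0xC455 (16 bits → U+C455).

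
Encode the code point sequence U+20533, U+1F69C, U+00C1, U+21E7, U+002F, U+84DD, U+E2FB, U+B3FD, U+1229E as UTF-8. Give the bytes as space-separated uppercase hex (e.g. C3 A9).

U+20533: 4-byte form → F0 A0 94 B3.
U+1F69C: 4-byte form → F0 9F 9A 9C.
U+00C1: 2-byte form → C3 81.
U+21E7: 3-byte form → E2 87 A7.
U+002F: 1-byte form → 2F.
U+84DD: 3-byte form → E8 93 9D.
U+E2FB: 3-byte form → EE 8B BB.
U+B3FD: 3-byte form → EB 8F BD.
U+1229E: 4-byte form → F0 92 8A 9E.
Concatenated (27 bytes): F0 A0 94 B3 F0 9F 9A 9C C3 81 E2 87 A7 2F E8 93 9D EE 8B BB EB 8F BD F0 92 8A 9E.

F0 A0 94 B3 F0 9F 9A 9C C3 81 E2 87 A7 2F E8 93 9D EE 8B BB EB 8F BD F0 92 8A 9E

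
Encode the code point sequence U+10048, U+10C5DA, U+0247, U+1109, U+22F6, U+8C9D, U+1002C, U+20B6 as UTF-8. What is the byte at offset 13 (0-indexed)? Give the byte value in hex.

0xE2

U+10048 → 4-byte form F0 90 81 88 at offsets 0–3.
U+10C5DA → 4-byte form F4 8C 97 9A at offsets 4–7.
U+0247 → 2-byte form C9 87 at offsets 8–9.
U+1109 → 3-byte form E1 84 89 at offsets 10–12.
U+22F6 → 3-byte form E2 8B B6 at offsets 13–15.
Offset 13 falls in char 5's range; it's byte 1 of E2 8B B6 = 0xE2.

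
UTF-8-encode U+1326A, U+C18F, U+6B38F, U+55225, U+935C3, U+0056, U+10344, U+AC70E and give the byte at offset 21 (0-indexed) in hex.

U+1326A → 4-byte form F0 93 89 AA at offsets 0–3.
U+C18F → 3-byte form EC 86 8F at offsets 4–6.
U+6B38F → 4-byte form F1 AB 8E 8F at offsets 7–10.
U+55225 → 4-byte form F1 95 88 A5 at offsets 11–14.
U+935C3 → 4-byte form F2 93 97 83 at offsets 15–18.
U+0056 → 1-byte form 56 at offsets 19–19.
U+10344 → 4-byte form F0 90 8D 84 at offsets 20–23.
Offset 21 falls in char 7's range; it's byte 2 of F0 90 8D 84 = 0x90.

0x90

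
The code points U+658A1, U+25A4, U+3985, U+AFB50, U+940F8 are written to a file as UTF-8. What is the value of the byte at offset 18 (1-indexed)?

0xB8

1-indexed offset 18 is 0-indexed offset 17.
U+658A1 → 4-byte form F1 A5 A2 A1 at offsets 0–3.
U+25A4 → 3-byte form E2 96 A4 at offsets 4–6.
U+3985 → 3-byte form E3 A6 85 at offsets 7–9.
U+AFB50 → 4-byte form F2 AF AD 90 at offsets 10–13.
U+940F8 → 4-byte form F2 94 83 B8 at offsets 14–17.
Offset 17 falls in char 5's range; it's byte 4 of F2 94 83 B8 = 0xB8.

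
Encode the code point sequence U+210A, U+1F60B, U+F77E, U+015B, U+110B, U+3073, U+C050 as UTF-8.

U+210A: 3-byte form → E2 84 8A.
U+1F60B: 4-byte form → F0 9F 98 8B.
U+F77E: 3-byte form → EF 9D BE.
U+015B: 2-byte form → C5 9B.
U+110B: 3-byte form → E1 84 8B.
U+3073: 3-byte form → E3 81 B3.
U+C050: 3-byte form → EC 81 90.
Concatenated (21 bytes): E2 84 8A F0 9F 98 8B EF 9D BE C5 9B E1 84 8B E3 81 B3 EC 81 90.

E2 84 8A F0 9F 98 8B EF 9D BE C5 9B E1 84 8B E3 81 B3 EC 81 90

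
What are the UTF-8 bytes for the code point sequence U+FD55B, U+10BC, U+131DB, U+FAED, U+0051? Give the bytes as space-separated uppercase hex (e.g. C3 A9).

U+FD55B: 4-byte form → F3 BD 95 9B.
U+10BC: 3-byte form → E1 82 BC.
U+131DB: 4-byte form → F0 93 87 9B.
U+FAED: 3-byte form → EF AB AD.
U+0051: 1-byte form → 51.
Concatenated (15 bytes): F3 BD 95 9B E1 82 BC F0 93 87 9B EF AB AD 51.

F3 BD 95 9B E1 82 BC F0 93 87 9B EF AB AD 51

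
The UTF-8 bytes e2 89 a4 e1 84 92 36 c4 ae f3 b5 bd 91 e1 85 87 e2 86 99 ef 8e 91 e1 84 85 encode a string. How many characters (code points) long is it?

9

Byte at offset 0: 0xE2 = 11100010 → 3-byte char (#1). Advance 3.
Byte at offset 3: 0xE1 = 11100001 → 3-byte char (#2). Advance 3.
Byte at offset 6: 0x36 = 00110110 → 1-byte char (#3). Advance 1.
Byte at offset 7: 0xC4 = 11000100 → 2-byte char (#4). Advance 2.
Byte at offset 9: 0xF3 = 11110011 → 4-byte char (#5). Advance 4.
Byte at offset 13: 0xE1 = 11100001 → 3-byte char (#6). Advance 3.
Byte at offset 16: 0xE2 = 11100010 → 3-byte char (#7). Advance 3.
Byte at offset 19: 0xEF = 11101111 → 3-byte char (#8). Advance 3.
Byte at offset 22: 0xE1 = 11100001 → 3-byte char (#9). Advance 3.
Reached end at offset 25 after 9 code points.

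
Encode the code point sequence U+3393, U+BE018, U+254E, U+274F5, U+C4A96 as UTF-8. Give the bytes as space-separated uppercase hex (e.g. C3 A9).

U+3393: 3-byte form → E3 8E 93.
U+BE018: 4-byte form → F2 BE 80 98.
U+254E: 3-byte form → E2 95 8E.
U+274F5: 4-byte form → F0 A7 93 B5.
U+C4A96: 4-byte form → F3 84 AA 96.
Concatenated (18 bytes): E3 8E 93 F2 BE 80 98 E2 95 8E F0 A7 93 B5 F3 84 AA 96.

E3 8E 93 F2 BE 80 98 E2 95 8E F0 A7 93 B5 F3 84 AA 96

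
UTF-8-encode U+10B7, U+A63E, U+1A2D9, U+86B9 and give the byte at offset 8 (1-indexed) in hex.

0x9A

1-indexed offset 8 is 0-indexed offset 7.
U+10B7 → 3-byte form E1 82 B7 at offsets 0–2.
U+A63E → 3-byte form EA 98 BE at offsets 3–5.
U+1A2D9 → 4-byte form F0 9A 8B 99 at offsets 6–9.
Offset 7 falls in char 3's range; it's byte 2 of F0 9A 8B 99 = 0x9A.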